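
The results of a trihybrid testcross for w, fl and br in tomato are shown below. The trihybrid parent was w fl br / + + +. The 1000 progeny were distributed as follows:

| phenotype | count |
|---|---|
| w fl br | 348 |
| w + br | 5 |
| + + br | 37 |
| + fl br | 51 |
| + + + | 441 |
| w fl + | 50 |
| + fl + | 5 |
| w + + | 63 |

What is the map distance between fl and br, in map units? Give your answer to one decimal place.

9.7 map units

The two rarest classes, w + br and + fl +, are the double crossovers. Comparing them with the parentals, only the fl allele has switched, so fl is the middle locus and the order is w – fl – br.
Crossovers in the fl–br interval produce the single-crossover classes w fl + and + + br (50 + 37 = 87) plus the double crossovers (10).
RF(fl–br) = (87 + 10) / 1000 = 97/1000 = 0.0970 → 9.7 map units.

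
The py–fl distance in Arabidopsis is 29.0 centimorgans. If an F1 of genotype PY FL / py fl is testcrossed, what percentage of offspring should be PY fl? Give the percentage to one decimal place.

A map distance of 29.0 centimorgans corresponds to a recombination frequency of 0.290.
The F1 is PY FL / py fl, so PY fl is a recombinant gamete class with expected frequency r/2 = 0.290/2 = 0.1450.
That is 0.1450 = 14.5% of the progeny.

14.5%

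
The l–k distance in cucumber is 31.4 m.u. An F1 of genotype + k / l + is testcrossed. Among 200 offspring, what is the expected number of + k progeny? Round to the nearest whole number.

A map distance of 31.4 m.u. corresponds to a recombination frequency of 0.314.
The F1 is + k / l +, so + k is a parental gamete class with expected frequency (1 − r)/2 = 0.686/2 = 0.3430.
Expected number = 0.3430 × 200 = 68.60 ≈ 69.

69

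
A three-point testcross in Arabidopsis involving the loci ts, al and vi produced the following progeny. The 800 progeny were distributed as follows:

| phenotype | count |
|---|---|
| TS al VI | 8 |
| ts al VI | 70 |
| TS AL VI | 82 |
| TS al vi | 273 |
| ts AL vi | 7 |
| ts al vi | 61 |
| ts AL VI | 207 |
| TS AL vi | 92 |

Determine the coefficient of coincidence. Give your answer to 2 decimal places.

0.43

The two most frequent reciprocal classes, ts AL VI and TS al vi, are the parental types, so the F1 was ts AL VI / TS al vi.
The two rarest classes, ts AL vi and TS al VI, are the double crossovers. Comparing them with the parentals, only the vi allele has switched, so vi is the middle locus and the order is al – vi – ts.
al–vi: (162 + 15)/800 = 0.2213; vi–ts: (143 + 15)/800 = 0.1975.
Expected DCO frequency = 0.2213 × 0.1975 ≈ 0.04371; observed = 15/800 ≈ 0.01875.
Coefficient of coincidence = 0.01875/0.04371 ≈ 0.43.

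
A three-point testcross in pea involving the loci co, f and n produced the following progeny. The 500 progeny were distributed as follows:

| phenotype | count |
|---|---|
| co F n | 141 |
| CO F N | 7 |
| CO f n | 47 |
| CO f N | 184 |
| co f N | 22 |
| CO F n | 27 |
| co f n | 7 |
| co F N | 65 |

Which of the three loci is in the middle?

f

The two most frequent reciprocal classes, co F n and CO f N, are the parental types, so the F1 was co F n / CO f N.
The two rarest classes, co f n and CO F N, are the double crossovers. Comparing them with the parentals, only the f allele has switched, so f is the middle locus and the order is n – f – co.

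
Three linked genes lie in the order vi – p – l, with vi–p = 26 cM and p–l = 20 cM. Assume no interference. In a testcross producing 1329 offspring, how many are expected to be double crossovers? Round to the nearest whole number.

69

Map distances give recombination frequencies of 0.260 and 0.200 for the two intervals.
With no interference, expected double-crossover frequency = 0.260 × 0.200 = 0.05200.
Expected number = 0.05200 × 1329 = 69.11 ≈ 69.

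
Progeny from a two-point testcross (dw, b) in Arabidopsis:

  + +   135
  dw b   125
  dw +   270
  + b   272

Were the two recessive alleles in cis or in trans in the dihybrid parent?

trans

The two most frequent classes are + b (272) and dw + (270); these are the parental (non-recombinant) types.
So the F1 carried + b on one chromosome and dw + on the other — the recessive alleles are on opposite chromosomes (trans / repulsion).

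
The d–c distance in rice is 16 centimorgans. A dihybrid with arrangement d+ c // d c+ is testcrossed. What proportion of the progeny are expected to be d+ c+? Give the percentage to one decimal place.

A map distance of 16 centimorgans corresponds to a recombination frequency of 0.160.
The F1 is d+ c / d c+, so d+ c+ is a recombinant gamete class with expected frequency r/2 = 0.160/2 = 0.0800.
That is 0.0800 = 8.0% of the progeny.

8.0%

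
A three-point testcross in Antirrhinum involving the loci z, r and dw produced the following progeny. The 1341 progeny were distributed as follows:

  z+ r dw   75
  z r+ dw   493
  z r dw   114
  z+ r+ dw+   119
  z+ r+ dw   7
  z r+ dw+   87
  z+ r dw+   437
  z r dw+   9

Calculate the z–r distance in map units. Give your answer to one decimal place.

18.6 map units

The two most frequent reciprocal classes, z r+ dw and z+ r dw+, are the parental types, so the F1 was z r+ dw / z+ r dw+.
The two rarest classes, z+ r+ dw and z r dw+, are the double crossovers. Comparing them with the parentals, only the z allele has switched, so z is the middle locus and the order is dw – z – r.
Crossovers in the z–r interval produce the single-crossover classes z r dw and z+ r+ dw+ (114 + 119 = 233) plus the double crossovers (16).
RF(z–r) = (233 + 16) / 1341 = 249/1341 = 0.1857 → 18.6 map units.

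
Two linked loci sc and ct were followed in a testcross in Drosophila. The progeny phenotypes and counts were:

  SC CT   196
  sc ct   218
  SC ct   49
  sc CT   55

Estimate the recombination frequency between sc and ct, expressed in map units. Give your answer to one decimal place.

20.1 map units

The two most frequent classes, SC CT (196) and sc ct (218), are the parental types, so the F1 was SC CT / sc ct.
The recombinant classes are SC ct and sc CT: 49 + 55 = 104.
Recombination frequency = 104/518 = 0.2008 ≈ 20.1%, i.e. 20.1 map units.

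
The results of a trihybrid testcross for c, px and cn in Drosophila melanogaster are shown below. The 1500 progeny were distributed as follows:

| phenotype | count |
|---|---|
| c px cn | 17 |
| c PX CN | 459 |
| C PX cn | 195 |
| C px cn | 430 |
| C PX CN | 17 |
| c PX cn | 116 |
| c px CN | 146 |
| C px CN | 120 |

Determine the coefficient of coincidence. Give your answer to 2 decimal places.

The two most frequent reciprocal classes, C px cn and c PX CN, are the parental types, so the F1 was C px cn / c PX CN.
The two rarest classes, c px cn and C PX CN, are the double crossovers. Comparing them with the parentals, only the c allele has switched, so c is the middle locus and the order is px – c – cn.
px–c: (341 + 34)/1500 = 0.2500; c–cn: (236 + 34)/1500 = 0.1800.
Expected DCO frequency = 0.2500 × 0.1800 ≈ 0.04500; observed = 34/1500 ≈ 0.02267.
Coefficient of coincidence = 0.02267/0.04500 ≈ 0.50.

0.50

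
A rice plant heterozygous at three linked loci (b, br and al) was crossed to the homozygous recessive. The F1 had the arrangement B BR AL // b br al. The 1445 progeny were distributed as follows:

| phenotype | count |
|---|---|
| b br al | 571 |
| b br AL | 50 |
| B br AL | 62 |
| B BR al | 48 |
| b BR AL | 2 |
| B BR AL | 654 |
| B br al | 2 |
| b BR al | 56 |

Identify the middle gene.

The two rarest classes, b BR AL and B br al, are the double crossovers. Comparing them with the parentals, only the b allele has switched, so b is the middle locus and the order is al – b – br.

b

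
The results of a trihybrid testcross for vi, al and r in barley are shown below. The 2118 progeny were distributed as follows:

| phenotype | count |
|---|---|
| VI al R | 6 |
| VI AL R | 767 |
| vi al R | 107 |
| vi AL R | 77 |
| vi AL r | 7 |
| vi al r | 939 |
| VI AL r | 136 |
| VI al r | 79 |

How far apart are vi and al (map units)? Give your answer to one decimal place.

The two most frequent reciprocal classes, VI AL R and vi al r, are the parental types, so the F1 was VI AL R / vi al r.
The two rarest classes, VI al R and vi AL r, are the double crossovers. Comparing them with the parentals, only the al allele has switched, so al is the middle locus and the order is vi – al – r.
Crossovers in the vi–al interval produce the single-crossover classes vi AL R and VI al r (77 + 79 = 156) plus the double crossovers (13).
RF(vi–al) = (156 + 13) / 2118 = 169/2118 = 0.0798 → 8.0 map units.

8.0 map units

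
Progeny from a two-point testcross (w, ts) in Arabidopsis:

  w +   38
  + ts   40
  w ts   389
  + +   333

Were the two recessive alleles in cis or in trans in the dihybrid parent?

cis

The two most frequent classes are + + (333) and w ts (389); these are the parental (non-recombinant) types.
So the F1 carried + + on one chromosome and w ts on the other — the recessive alleles are on the same chromosome (cis / coupling).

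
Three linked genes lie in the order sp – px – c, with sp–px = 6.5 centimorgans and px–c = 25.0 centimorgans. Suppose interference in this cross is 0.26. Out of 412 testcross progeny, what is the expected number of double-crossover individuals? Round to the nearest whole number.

Map distances give recombination frequencies of 0.065 and 0.250 for the two intervals.
With interference 0.26 (so coincidence = 0.74), expected double-crossover frequency = 0.065 × 0.250 × 0.74 = 0.01203.
Expected number = 0.01203 × 412 = 4.95 ≈ 5.

5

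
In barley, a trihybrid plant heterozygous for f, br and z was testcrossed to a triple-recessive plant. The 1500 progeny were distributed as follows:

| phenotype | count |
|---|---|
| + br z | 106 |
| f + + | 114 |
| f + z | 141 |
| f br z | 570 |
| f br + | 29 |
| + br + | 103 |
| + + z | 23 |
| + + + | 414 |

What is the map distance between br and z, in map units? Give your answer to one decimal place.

The two most frequent reciprocal classes, f br z and + + +, are the parental types, so the F1 was f br z / + + +.
The two rarest classes, f br + and + + z, are the double crossovers. Comparing them with the parentals, only the z allele has switched, so z is the middle locus and the order is f – z – br.
Crossovers in the z–br interval produce the single-crossover classes f + z and + br + (141 + 103 = 244) plus the double crossovers (52).
RF(z–br) = (244 + 52) / 1500 = 296/1500 = 0.1973 → 19.7 map units.

19.7 map units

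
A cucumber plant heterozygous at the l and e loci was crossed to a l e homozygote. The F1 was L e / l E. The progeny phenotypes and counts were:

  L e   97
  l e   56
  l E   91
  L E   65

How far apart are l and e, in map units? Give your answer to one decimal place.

The recombinant classes are L E and l e: 65 + 56 = 121.
Recombination frequency = 121/309 = 0.3916 ≈ 39.2%, i.e. 39.2 map units.

39.2 map units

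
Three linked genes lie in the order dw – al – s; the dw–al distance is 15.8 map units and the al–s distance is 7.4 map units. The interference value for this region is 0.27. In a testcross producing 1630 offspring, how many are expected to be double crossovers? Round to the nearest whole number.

Map distances give recombination frequencies of 0.158 and 0.074 for the two intervals.
With interference 0.27 (so coincidence = 0.73), expected double-crossover frequency = 0.158 × 0.074 × 0.73 = 0.00854.
Expected number = 0.00854 × 1630 = 13.91 ≈ 14.

14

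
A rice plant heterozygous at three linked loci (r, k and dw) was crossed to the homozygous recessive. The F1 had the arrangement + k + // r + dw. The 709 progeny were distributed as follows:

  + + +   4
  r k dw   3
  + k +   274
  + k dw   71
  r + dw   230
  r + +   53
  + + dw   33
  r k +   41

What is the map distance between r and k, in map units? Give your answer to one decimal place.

The two rarest classes, + + + and r k dw, are the double crossovers. Comparing them with the parentals, only the k allele has switched, so k is the middle locus and the order is dw – k – r.
Crossovers in the k–r interval produce the single-crossover classes r k + and + + dw (41 + 33 = 74) plus the double crossovers (7).
RF(k–r) = (74 + 7) / 709 = 81/709 = 0.1142 → 11.4 map units.

11.4 map units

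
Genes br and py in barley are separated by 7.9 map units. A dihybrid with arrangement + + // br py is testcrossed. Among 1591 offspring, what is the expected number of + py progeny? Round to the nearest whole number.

63

A map distance of 7.9 map units corresponds to a recombination frequency of 0.079.
The F1 is + + / br py, so + py is a recombinant gamete class with expected frequency r/2 = 0.079/2 = 0.0395.
Expected number = 0.0395 × 1591 = 62.84 ≈ 63.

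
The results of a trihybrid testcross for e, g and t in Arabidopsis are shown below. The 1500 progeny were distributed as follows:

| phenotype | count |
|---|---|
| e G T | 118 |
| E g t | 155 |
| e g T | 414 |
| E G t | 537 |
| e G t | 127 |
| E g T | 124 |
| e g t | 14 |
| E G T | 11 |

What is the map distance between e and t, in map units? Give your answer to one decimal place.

The two most frequent reciprocal classes, E G t and e g T, are the parental types, so the F1 was E G t / e g T.
The two rarest classes, E G T and e g t, are the double crossovers. Comparing them with the parentals, only the t allele has switched, so t is the middle locus and the order is e – t – g.
Crossovers in the e–t interval produce the single-crossover classes e G t and E g T (127 + 124 = 251) plus the double crossovers (25).
RF(e–t) = (251 + 25) / 1500 = 276/1500 = 0.1840 → 18.4 map units.

18.4 map units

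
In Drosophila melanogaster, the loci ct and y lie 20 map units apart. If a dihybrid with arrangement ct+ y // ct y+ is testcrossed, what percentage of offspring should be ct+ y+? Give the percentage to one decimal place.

10.0%

A map distance of 20 map units corresponds to a recombination frequency of 0.200.
The F1 is ct+ y / ct y+, so ct+ y+ is a recombinant gamete class with expected frequency r/2 = 0.200/2 = 0.1000.
That is 0.1000 = 10.0% of the progeny.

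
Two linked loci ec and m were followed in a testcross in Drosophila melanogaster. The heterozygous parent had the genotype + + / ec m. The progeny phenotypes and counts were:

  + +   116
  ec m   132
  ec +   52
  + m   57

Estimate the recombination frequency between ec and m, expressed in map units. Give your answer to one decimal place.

The recombinant classes are + m and ec +: 57 + 52 = 109.
Recombination frequency = 109/357 = 0.3053 ≈ 30.5%, i.e. 30.5 map units.

30.5 map units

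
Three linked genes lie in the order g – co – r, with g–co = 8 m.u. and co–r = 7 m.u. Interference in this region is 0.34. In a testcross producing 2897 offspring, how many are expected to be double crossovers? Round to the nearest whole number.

Map distances give recombination frequencies of 0.080 and 0.070 for the two intervals.
With interference 0.34 (so coincidence = 0.66), expected double-crossover frequency = 0.080 × 0.070 × 0.66 = 0.00370.
Expected number = 0.00370 × 2897 = 10.71 ≈ 11.

11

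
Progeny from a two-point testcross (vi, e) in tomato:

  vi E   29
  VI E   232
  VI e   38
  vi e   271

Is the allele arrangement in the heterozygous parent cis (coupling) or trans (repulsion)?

The two most frequent classes are VI E (232) and vi e (271); these are the parental (non-recombinant) types.
So the F1 carried VI E on one chromosome and vi e on the other — the recessive alleles are on the same chromosome (cis / coupling).

cis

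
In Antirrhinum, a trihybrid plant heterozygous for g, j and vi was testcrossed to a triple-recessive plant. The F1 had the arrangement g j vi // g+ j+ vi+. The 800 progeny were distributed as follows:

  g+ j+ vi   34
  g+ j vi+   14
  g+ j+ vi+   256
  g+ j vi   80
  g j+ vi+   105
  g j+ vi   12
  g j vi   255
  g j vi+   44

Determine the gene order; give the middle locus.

The two rarest classes, g j+ vi and g+ j vi+, are the double crossovers. Comparing them with the parentals, only the j allele has switched, so j is the middle locus and the order is g – j – vi.

j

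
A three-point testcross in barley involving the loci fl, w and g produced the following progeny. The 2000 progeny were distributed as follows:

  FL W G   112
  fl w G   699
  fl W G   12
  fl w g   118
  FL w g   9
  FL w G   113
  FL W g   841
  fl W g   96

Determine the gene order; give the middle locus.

The two most frequent reciprocal classes, FL W g and fl w G, are the parental types, so the F1 was FL W g / fl w G.
The two rarest classes, FL w g and fl W G, are the double crossovers. Comparing them with the parentals, only the w allele has switched, so w is the middle locus and the order is g – w – fl.

w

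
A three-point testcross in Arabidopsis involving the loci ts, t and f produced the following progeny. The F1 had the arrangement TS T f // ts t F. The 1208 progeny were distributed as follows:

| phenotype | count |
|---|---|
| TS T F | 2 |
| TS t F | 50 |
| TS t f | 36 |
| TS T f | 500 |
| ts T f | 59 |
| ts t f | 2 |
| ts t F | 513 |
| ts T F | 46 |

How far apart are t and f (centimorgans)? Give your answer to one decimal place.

7.1 centimorgans

The two rarest classes, TS T F and ts t f, are the double crossovers. Comparing them with the parentals, only the f allele has switched, so f is the middle locus and the order is ts – f – t.
Crossovers in the f–t interval produce the single-crossover classes TS t f and ts T F (36 + 46 = 82) plus the double crossovers (4).
RF(f–t) = (82 + 4) / 1208 = 86/1208 = 0.0712 → 7.1 centimorgans.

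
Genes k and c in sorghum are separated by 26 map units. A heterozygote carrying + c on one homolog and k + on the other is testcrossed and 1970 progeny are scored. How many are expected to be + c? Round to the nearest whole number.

A map distance of 26 map units corresponds to a recombination frequency of 0.260.
The F1 is + c / k +, so + c is a parental gamete class with expected frequency (1 − r)/2 = 0.740/2 = 0.3700.
Expected number = 0.3700 × 1970 = 728.90 ≈ 729.

729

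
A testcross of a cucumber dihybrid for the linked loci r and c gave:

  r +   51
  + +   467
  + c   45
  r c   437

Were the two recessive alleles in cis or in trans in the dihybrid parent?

cis

The two most frequent classes are + + (467) and r c (437); these are the parental (non-recombinant) types.
So the F1 carried + + on one chromosome and r c on the other — the recessive alleles are on the same chromosome (cis / coupling).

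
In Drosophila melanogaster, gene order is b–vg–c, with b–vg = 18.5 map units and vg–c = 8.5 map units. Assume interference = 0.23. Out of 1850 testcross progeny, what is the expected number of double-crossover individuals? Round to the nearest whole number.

22

Map distances give recombination frequencies of 0.185 and 0.085 for the two intervals.
With interference 0.23 (so coincidence = 0.77), expected double-crossover frequency = 0.185 × 0.085 × 0.77 = 0.01211.
Expected number = 0.01211 × 1850 = 22.40 ≈ 22.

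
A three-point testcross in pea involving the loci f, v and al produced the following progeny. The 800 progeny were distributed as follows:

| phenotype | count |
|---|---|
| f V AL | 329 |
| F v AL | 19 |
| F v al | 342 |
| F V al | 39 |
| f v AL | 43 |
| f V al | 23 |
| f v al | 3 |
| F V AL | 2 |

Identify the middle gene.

f

The two most frequent reciprocal classes, f V AL and F v al, are the parental types, so the F1 was f V AL / F v al.
The two rarest classes, F V AL and f v al, are the double crossovers. Comparing them with the parentals, only the f allele has switched, so f is the middle locus and the order is al – f – v.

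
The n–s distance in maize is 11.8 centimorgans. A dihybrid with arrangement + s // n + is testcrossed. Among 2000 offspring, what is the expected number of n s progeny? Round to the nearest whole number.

118

A map distance of 11.8 centimorgans corresponds to a recombination frequency of 0.118.
The F1 is + s / n +, so n s is a recombinant gamete class with expected frequency r/2 = 0.118/2 = 0.0590.
Expected number = 0.0590 × 2000 = 118.00 ≈ 118.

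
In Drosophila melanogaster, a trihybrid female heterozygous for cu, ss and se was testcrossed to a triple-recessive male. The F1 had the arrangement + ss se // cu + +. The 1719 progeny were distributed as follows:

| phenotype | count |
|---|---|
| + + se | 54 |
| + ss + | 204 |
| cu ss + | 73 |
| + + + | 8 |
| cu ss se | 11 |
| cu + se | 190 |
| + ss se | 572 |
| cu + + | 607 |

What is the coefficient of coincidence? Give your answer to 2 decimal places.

The two rarest classes, cu ss se and + + +, are the double crossovers. Comparing them with the parentals, only the cu allele has switched, so cu is the middle locus and the order is se – cu – ss.
se–cu: (394 + 19)/1719 = 0.2403; cu–ss: (127 + 19)/1719 = 0.0849.
Expected DCO frequency = 0.2403 × 0.0849 ≈ 0.02040; observed = 19/1719 ≈ 0.01105.
Coefficient of coincidence = 0.01105/0.02040 ≈ 0.54.

0.54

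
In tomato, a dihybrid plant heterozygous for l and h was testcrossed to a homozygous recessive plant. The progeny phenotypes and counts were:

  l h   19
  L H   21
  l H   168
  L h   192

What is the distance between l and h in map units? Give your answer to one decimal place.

10.0 map units

The two most frequent classes, L h (192) and l H (168), are the parental types, so the F1 was L h / l H.
The recombinant classes are L H and l h: 21 + 19 = 40.
Recombination frequency = 40/400 = 0.1000 ≈ 10.0%, i.e. 10.0 map units.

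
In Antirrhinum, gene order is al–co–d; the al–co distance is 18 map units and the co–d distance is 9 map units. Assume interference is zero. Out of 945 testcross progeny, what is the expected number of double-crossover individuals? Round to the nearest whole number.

15

Map distances give recombination frequencies of 0.180 and 0.090 for the two intervals.
With no interference, expected double-crossover frequency = 0.180 × 0.090 = 0.01620.
Expected number = 0.01620 × 945 = 15.31 ≈ 15.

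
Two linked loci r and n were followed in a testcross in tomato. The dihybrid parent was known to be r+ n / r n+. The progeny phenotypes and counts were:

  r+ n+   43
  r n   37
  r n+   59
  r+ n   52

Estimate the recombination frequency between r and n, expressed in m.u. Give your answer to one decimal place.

The recombinant classes are r+ n+ and r n: 43 + 37 = 80.
Recombination frequency = 80/191 = 0.4188 ≈ 41.9%, i.e. 41.9 m.u.

41.9 m.u.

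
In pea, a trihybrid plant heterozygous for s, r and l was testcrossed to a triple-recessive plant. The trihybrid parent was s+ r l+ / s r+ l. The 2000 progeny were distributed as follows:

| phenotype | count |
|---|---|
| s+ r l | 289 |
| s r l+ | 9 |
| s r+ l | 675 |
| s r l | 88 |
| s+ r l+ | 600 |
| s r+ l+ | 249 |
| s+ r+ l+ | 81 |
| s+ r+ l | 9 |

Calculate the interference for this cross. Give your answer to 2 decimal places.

0.65

The two rarest classes, s r l+ and s+ r+ l, are the double crossovers. Comparing them with the parentals, only the s allele has switched, so s is the middle locus and the order is l – s – r.
l–s: (538 + 18)/2000 = 0.2780; s–r: (169 + 18)/2000 = 0.0935.
Expected DCO frequency = 0.2780 × 0.0935 ≈ 0.02599; observed = 18/2000 ≈ 0.00900.
Coefficient of coincidence = 0.00900/0.02599 ≈ 0.35; interference = 1 − 0.35 = 0.65.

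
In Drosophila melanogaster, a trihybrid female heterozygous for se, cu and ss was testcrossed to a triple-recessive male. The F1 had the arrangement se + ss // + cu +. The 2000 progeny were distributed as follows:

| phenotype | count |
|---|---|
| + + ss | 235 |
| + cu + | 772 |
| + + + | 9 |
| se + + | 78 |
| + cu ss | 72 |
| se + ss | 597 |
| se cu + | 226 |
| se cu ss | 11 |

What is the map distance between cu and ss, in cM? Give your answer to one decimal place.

The two rarest classes, se cu ss and + + +, are the double crossovers. Comparing them with the parentals, only the cu allele has switched, so cu is the middle locus and the order is se – cu – ss.
Crossovers in the cu–ss interval produce the single-crossover classes se + + and + cu ss (78 + 72 = 150) plus the double crossovers (20).
RF(cu–ss) = (150 + 20) / 2000 = 170/2000 = 0.0850 → 8.5 cM.

8.5 cM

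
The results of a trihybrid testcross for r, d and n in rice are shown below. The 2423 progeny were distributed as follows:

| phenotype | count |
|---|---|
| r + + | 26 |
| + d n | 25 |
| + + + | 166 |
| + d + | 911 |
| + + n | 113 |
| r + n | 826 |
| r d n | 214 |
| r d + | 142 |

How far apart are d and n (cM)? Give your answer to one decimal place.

17.8 cM

The two most frequent reciprocal classes, r + n and + d +, are the parental types, so the F1 was r + n / + d +.
The two rarest classes, r + + and + d n, are the double crossovers. Comparing them with the parentals, only the n allele has switched, so n is the middle locus and the order is d – n – r.
Crossovers in the d–n interval produce the single-crossover classes r d n and + + + (214 + 166 = 380) plus the double crossovers (51).
RF(d–n) = (380 + 51) / 2423 = 431/2423 = 0.1779 → 17.8 cM.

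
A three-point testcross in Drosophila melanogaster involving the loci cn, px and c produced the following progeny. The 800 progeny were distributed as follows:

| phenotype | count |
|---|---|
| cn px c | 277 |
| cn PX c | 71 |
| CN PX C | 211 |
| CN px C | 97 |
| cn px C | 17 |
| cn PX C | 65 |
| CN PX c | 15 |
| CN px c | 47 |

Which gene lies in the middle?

The two most frequent reciprocal classes, CN PX C and cn px c, are the parental types, so the F1 was CN PX C / cn px c.
The two rarest classes, CN PX c and cn px C, are the double crossovers. Comparing them with the parentals, only the c allele has switched, so c is the middle locus and the order is cn – c – px.

c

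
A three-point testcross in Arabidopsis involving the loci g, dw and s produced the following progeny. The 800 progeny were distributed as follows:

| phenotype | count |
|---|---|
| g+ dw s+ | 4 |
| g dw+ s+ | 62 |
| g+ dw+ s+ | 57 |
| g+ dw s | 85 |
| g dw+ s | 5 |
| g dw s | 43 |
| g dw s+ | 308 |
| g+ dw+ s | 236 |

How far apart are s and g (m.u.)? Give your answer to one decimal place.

13.6 m.u.

The two most frequent reciprocal classes, g+ dw+ s and g dw s+, are the parental types, so the F1 was g+ dw+ s / g dw s+.
The two rarest classes, g dw+ s and g+ dw s+, are the double crossovers. Comparing them with the parentals, only the g allele has switched, so g is the middle locus and the order is dw – g – s.
Crossovers in the g–s interval produce the single-crossover classes g+ dw+ s+ and g dw s (57 + 43 = 100) plus the double crossovers (9).
RF(g–s) = (100 + 9) / 800 = 109/800 = 0.1363 → 13.6 m.u.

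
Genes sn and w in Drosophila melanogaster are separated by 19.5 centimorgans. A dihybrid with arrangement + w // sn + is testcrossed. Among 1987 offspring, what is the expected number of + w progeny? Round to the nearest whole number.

800

A map distance of 19.5 centimorgans corresponds to a recombination frequency of 0.195.
The F1 is + w / sn +, so + w is a parental gamete class with expected frequency (1 − r)/2 = 0.805/2 = 0.4025.
Expected number = 0.4025 × 1987 = 799.77 ≈ 800.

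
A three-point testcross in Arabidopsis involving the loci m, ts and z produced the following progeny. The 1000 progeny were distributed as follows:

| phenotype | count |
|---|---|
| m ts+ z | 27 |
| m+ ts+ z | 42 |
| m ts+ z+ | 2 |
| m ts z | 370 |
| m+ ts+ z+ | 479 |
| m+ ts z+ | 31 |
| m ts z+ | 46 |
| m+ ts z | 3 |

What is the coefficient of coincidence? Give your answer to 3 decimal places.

The two most frequent reciprocal classes, m+ ts+ z+ and m ts z, are the parental types, so the F1 was m+ ts+ z+ / m ts z.
The two rarest classes, m ts+ z+ and m+ ts z, are the double crossovers. Comparing them with the parentals, only the m allele has switched, so m is the middle locus and the order is z – m – ts.
z–m: (88 + 5)/1000 = 0.0930; m–ts: (58 + 5)/1000 = 0.0630.
Expected DCO frequency = 0.0930 × 0.0630 ≈ 0.00586; observed = 5/1000 ≈ 0.00500.
Coefficient of coincidence = 0.00500/0.00586 ≈ 0.853.

0.853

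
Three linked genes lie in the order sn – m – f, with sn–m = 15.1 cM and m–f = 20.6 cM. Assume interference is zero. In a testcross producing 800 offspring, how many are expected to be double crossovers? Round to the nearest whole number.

25

Map distances give recombination frequencies of 0.151 and 0.206 for the two intervals.
With no interference, expected double-crossover frequency = 0.151 × 0.206 = 0.03111.
Expected number = 0.03111 × 800 = 24.88 ≈ 25.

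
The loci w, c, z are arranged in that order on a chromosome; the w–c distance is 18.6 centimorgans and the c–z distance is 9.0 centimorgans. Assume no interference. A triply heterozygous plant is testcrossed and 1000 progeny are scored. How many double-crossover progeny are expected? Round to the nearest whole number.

17

Map distances give recombination frequencies of 0.186 and 0.090 for the two intervals.
With no interference, expected double-crossover frequency = 0.186 × 0.090 = 0.01674.
Expected number = 0.01674 × 1000 = 16.74 ≈ 17.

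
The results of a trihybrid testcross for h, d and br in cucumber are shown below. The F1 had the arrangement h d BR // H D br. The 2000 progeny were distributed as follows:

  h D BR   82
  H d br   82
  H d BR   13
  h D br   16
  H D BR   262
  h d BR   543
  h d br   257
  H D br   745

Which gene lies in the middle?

h

The two rarest classes, H d BR and h D br, are the double crossovers. Comparing them with the parentals, only the h allele has switched, so h is the middle locus and the order is d – h – br.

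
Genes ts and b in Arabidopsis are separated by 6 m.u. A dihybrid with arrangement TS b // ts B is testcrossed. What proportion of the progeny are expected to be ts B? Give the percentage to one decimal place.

47.0%

A map distance of 6 m.u. corresponds to a recombination frequency of 0.060.
The F1 is TS b / ts B, so ts B is a parental gamete class with expected frequency (1 − r)/2 = 0.940/2 = 0.4700.
That is 0.4700 = 47.0% of the progeny.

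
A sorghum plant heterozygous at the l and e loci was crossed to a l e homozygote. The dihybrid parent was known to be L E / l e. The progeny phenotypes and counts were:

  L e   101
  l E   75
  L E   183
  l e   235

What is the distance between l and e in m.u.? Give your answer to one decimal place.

The recombinant classes are L e and l E: 101 + 75 = 176.
Recombination frequency = 176/594 = 0.2963 ≈ 29.6%, i.e. 29.6 m.u.

29.6 m.u.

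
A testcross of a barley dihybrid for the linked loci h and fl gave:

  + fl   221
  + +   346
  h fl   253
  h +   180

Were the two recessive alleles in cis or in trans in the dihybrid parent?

cis

The two most frequent classes are + + (346) and h fl (253); these are the parental (non-recombinant) types.
So the F1 carried + + on one chromosome and h fl on the other — the recessive alleles are on the same chromosome (cis / coupling).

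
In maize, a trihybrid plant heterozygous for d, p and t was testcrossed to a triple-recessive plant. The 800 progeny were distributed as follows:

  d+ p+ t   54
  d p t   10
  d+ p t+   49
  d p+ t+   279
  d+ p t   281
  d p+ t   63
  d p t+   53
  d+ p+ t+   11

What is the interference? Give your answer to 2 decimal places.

0.01

The two most frequent reciprocal classes, d p+ t+ and d+ p t, are the parental types, so the F1 was d p+ t+ / d+ p t.
The two rarest classes, d+ p+ t+ and d p t, are the double crossovers. Comparing them with the parentals, only the d allele has switched, so d is the middle locus and the order is p – d – t.
p–d: (107 + 21)/800 = 0.1600; d–t: (112 + 21)/800 = 0.1663.
Expected DCO frequency = 0.1600 × 0.1663 ≈ 0.02661; observed = 21/800 ≈ 0.02625.
Coefficient of coincidence = 0.02625/0.02661 ≈ 0.99; interference = 1 − 0.99 = 0.01.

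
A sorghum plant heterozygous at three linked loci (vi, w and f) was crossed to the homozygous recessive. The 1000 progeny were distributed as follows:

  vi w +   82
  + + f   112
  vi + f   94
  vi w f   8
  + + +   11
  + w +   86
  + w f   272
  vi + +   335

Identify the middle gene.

The two most frequent reciprocal classes, vi + + and + w f, are the parental types, so the F1 was vi + + / + w f.
The two rarest classes, + + + and vi w f, are the double crossovers. Comparing them with the parentals, only the vi allele has switched, so vi is the middle locus and the order is w – vi – f.

vi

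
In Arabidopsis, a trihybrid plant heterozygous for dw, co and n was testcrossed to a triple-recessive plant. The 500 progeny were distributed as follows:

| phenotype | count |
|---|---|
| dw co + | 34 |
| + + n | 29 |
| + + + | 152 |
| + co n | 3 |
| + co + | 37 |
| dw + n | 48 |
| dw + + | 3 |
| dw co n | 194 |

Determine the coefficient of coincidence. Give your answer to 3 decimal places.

The two most frequent reciprocal classes, + + + and dw co n, are the parental types, so the F1 was + + + / dw co n.
The two rarest classes, dw + + and + co n, are the double crossovers. Comparing them with the parentals, only the dw allele has switched, so dw is the middle locus and the order is n – dw – co.
n–dw: (63 + 6)/500 = 0.1380; dw–co: (85 + 6)/500 = 0.1820.
Expected DCO frequency = 0.1380 × 0.1820 ≈ 0.02512; observed = 6/500 ≈ 0.01200.
Coefficient of coincidence = 0.01200/0.02512 ≈ 0.478.

0.478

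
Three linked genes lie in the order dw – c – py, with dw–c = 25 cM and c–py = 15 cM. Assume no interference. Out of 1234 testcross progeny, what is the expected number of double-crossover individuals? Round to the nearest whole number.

Map distances give recombination frequencies of 0.250 and 0.150 for the two intervals.
With no interference, expected double-crossover frequency = 0.250 × 0.150 = 0.03750.
Expected number = 0.03750 × 1234 = 46.27 ≈ 46.

46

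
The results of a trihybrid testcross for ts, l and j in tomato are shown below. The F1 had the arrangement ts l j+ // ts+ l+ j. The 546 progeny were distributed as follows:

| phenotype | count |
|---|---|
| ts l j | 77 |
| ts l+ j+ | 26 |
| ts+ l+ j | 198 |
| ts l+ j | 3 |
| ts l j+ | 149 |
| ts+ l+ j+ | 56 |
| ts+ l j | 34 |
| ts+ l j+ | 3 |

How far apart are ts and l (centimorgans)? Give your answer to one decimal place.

12.1 centimorgans

The two rarest classes, ts+ l j+ and ts l+ j, are the double crossovers. Comparing them with the parentals, only the ts allele has switched, so ts is the middle locus and the order is l – ts – j.
Crossovers in the l–ts interval produce the single-crossover classes ts l+ j+ and ts+ l j (26 + 34 = 60) plus the double crossovers (6).
RF(l–ts) = (60 + 6) / 546 = 66/546 = 0.1209 → 12.1 centimorgans.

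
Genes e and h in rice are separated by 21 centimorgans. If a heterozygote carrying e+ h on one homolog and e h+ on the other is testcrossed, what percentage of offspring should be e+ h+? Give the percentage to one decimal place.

10.5%

A map distance of 21 centimorgans corresponds to a recombination frequency of 0.210.
The F1 is e+ h / e h+, so e+ h+ is a recombinant gamete class with expected frequency r/2 = 0.210/2 = 0.1050.
That is 0.1050 = 10.5% of the progeny.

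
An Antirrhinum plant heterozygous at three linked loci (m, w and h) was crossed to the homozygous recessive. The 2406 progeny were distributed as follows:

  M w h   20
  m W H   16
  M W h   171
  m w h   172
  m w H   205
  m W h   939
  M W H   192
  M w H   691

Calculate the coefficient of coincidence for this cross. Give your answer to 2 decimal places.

0.53

The two most frequent reciprocal classes, M w H and m W h, are the parental types, so the F1 was M w H / m W h.
The two rarest classes, M w h and m W H, are the double crossovers. Comparing them with the parentals, only the h allele has switched, so h is the middle locus and the order is m – h – w.
m–h: (376 + 36)/2406 = 0.1712; h–w: (364 + 36)/2406 = 0.1663.
Expected DCO frequency = 0.1712 × 0.1663 ≈ 0.02847; observed = 36/2406 ≈ 0.01496.
Coefficient of coincidence = 0.01496/0.02847 ≈ 0.53.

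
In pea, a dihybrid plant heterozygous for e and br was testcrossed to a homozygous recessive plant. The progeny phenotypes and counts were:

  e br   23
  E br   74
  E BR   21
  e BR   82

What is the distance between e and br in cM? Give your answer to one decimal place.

22.0 cM

The two most frequent classes, E br (74) and e BR (82), are the parental types, so the F1 was E br / e BR.
The recombinant classes are E BR and e br: 21 + 23 = 44.
Recombination frequency = 44/200 = 0.2200 ≈ 22.0%, i.e. 22.0 cM.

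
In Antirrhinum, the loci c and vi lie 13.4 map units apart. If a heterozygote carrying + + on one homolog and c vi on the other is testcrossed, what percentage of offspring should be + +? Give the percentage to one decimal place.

A map distance of 13.4 map units corresponds to a recombination frequency of 0.134.
The F1 is + + / c vi, so + + is a parental gamete class with expected frequency (1 − r)/2 = 0.866/2 = 0.4330.
That is 0.4330 = 43.3% of the progeny.

43.3%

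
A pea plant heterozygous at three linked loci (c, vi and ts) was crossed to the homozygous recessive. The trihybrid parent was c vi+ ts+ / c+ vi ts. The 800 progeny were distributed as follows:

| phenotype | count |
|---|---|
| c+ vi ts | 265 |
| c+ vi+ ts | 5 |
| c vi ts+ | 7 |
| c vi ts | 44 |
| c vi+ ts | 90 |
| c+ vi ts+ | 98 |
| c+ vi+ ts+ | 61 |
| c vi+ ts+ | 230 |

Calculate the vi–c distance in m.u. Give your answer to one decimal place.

The two rarest classes, c vi ts+ and c+ vi+ ts, are the double crossovers. Comparing them with the parentals, only the vi allele has switched, so vi is the middle locus and the order is c – vi – ts.
Crossovers in the c–vi interval produce the single-crossover classes c+ vi+ ts+ and c vi ts (61 + 44 = 105) plus the double crossovers (12).
RF(c–vi) = (105 + 12) / 800 = 117/800 = 0.1462 → 14.6 m.u.

14.6 m.u.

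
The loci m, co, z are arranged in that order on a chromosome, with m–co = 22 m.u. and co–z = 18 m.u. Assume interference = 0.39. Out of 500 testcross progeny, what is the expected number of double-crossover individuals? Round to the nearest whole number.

12

Map distances give recombination frequencies of 0.220 and 0.180 for the two intervals.
With interference 0.39 (so coincidence = 0.61), expected double-crossover frequency = 0.220 × 0.180 × 0.61 = 0.02416.
Expected number = 0.02416 × 500 = 12.08 ≈ 12.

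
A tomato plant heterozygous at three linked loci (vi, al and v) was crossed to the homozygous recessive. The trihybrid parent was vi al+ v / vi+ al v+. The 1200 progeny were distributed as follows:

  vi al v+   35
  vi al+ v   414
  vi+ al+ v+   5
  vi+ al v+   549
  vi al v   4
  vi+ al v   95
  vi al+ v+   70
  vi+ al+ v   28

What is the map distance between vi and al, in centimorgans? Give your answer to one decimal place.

The two rarest classes, vi al v and vi+ al+ v+, are the double crossovers. Comparing them with the parentals, only the al allele has switched, so al is the middle locus and the order is v – al – vi.
Crossovers in the al–vi interval produce the single-crossover classes vi+ al+ v and vi al v+ (28 + 35 = 63) plus the double crossovers (9).
RF(al–vi) = (63 + 9) / 1200 = 72/1200 = 0.0600 → 6.0 centimorgans.

6.0 centimorgans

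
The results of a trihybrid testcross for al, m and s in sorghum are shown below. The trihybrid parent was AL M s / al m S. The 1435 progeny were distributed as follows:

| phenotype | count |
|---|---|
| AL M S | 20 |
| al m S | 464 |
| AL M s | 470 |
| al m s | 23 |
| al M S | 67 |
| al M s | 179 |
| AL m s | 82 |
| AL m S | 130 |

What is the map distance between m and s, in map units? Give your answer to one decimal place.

13.4 map units

The two rarest classes, AL M S and al m s, are the double crossovers. Comparing them with the parentals, only the s allele has switched, so s is the middle locus and the order is al – s – m.
Crossovers in the s–m interval produce the single-crossover classes AL m s and al M S (82 + 67 = 149) plus the double crossovers (43).
RF(s–m) = (149 + 43) / 1435 = 192/1435 = 0.1338 → 13.4 map units.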